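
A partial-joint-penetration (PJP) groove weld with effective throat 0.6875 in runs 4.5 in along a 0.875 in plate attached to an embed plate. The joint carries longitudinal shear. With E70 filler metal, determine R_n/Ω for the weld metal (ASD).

E70XX → F_EXX = 70 ksi.
Effective throat (given) t_e = 0.6875 in.
A_we = 0.6875 × 4.5 = 3.094 in².
F_nw = 0.6 F_EXX = 42 ksi.
R_n/Ω = (42 × 3.094) / 2.0 = 64.97 kips.

R_n/Ω ≈ 65 kips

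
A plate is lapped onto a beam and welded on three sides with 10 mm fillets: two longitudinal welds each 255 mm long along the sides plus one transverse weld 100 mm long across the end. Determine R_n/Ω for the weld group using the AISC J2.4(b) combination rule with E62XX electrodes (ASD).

E62XX → F_EXX = 620 MPa.
t_e = 0.707 × 10 = 7.07 mm.
R_nwl = 0.6 × 620 × 7.07 × 510 × 10⁻³ = 1341 kN (longitudinal, 2 welds).
R_nwt = 0.6 × 620 × 7.07 × 100 × 10⁻³ = 263 kN (transverse, base value).
(i) R_nwl + R_nwt = 1604 kN; (ii) 0.85 R_nwl + 1.5 R_nwt = 1535 kN.
R_n = max = 1604 kN [governs: (i)]; R_n/Ω = 802.2 kN.

R_n/Ω ≈ 802 kN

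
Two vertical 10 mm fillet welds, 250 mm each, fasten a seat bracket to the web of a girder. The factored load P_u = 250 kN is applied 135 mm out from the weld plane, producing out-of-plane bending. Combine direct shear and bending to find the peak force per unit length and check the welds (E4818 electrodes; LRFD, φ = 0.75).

f_max ≈ 1700 N/mm; NOT adequate

E48XX → F_EXX = 480 MPa.
L_w = 2 × 250 = 500 mm; section modulus (unit throat) S = 2 × L²/6 = 20830 mm².
Direct shear f_v = P/L_w = 250×10³/500 = 500 N/mm.
Moment M = P × e = 250×10³ × 135 = 33750000 N·mm; bending f_b = M/S = 1620 N/mm.
f_max = √(f_v² + f_b²) = √(500² + 1620²) = 1695 N/mm.
φr_n = 0.75 × 0.6 × 480 × (0.707 × 10) = 1527 N/mm → NOT adequate.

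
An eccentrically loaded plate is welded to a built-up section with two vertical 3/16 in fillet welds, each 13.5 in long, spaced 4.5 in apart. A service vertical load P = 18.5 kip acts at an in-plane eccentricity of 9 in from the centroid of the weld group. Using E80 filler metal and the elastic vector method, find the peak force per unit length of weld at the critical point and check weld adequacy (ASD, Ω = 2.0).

f_max ≈ 2.47 kip/in; adequate

E80XX → F_EXX = 80 ksi.
Total weld length L_w = 27 in. Treat welds as unit-width lines.
Polar moment about centroid: J = 2[d³/12 + d(b/2)²] = 2[13.5³/12 + 13.5×2.25²] = 546.8 in³.
Direct shear f_v = P/L_w = 18.5 / 27 = 0.6852 kip/in (vertical).
Torsion M = P·e = 18.5 × 9 = 166.5 kip·in.
Critical point at (x, y) = (2.25, 6.75) from centroid. f_tx = M·y/J = 2.056 kip/in; f_ty = M·x/J = 0.6852 kip/in.
Resultant f_max = √[f_tx² + (f_v + f_ty)²] = √[2.056² + (0.6852 + 0.6852)²] = 2.47 kip/in.
Capacity per unit length: r_n/Ω = (1/2.0) × 0.6 × 80 × (0.707 × 0.1875) = 3.181 kip/in.
2.47 ≤ 3.181 → adequate.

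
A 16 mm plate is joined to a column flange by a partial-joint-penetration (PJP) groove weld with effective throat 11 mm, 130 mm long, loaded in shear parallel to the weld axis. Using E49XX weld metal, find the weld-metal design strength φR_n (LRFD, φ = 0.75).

φR_n ≈ 315 kN

E49XX → F_EXX = 490 MPa.
Effective throat (given) t_e = 11 mm.
A_we = 11 × 130 = 1430 mm².
F_nw = 0.6 F_EXX = 294 MPa.
φR_n = 0.75 × 294 × 1430 × 10⁻³ = 315.3 kN.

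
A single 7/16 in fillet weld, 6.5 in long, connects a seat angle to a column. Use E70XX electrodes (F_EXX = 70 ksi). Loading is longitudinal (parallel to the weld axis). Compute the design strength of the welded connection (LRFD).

Effective throat t_e = 0.707 × 0.4375 = 0.3093 in.
Total length L = 6.5 in; A_we = 0.3093 × 6.5 = 2.011 in².
F_nw = 0.6 F_EXX = 0.6 × 70 = 42 ksi.
φR_n = 0.75 × 42 × 2.011 = 63.33 kip.

φR_n ≈ 63.3 kip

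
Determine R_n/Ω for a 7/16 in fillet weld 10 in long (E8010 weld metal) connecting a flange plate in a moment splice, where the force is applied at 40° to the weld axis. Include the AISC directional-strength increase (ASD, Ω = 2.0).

R_n/Ω ≈ 93.4 kips

E80XX → F_EXX = 80 ksi.
t_e = 0.707 × 0.4375 = 0.3093 in; A_we = 0.3093 × 10 = 3.093 in².
Directional factor: 1.0 + 0.5 sin^1.5(40°) = 1.258.
F_nw = 0.6 × 80 × 1.258 = 60.37 ksi.
R_n/Ω = (60.37 × 3.093) / 2.0 = 93.36 kips.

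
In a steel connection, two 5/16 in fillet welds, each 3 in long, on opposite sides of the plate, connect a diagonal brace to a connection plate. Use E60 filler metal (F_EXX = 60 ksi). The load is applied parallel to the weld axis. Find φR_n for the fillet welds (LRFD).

Effective throat t_e = 0.707 × 0.3125 = 0.2209 in.
Total length L = 6 in; A_we = 0.2209 × 6 = 1.326 in².
F_nw = 0.6 F_EXX = 0.6 × 60 = 36 ksi.
φR_n = 0.75 × 36 × 1.326 = 35.79 kip.

φR_n ≈ 35.8 kip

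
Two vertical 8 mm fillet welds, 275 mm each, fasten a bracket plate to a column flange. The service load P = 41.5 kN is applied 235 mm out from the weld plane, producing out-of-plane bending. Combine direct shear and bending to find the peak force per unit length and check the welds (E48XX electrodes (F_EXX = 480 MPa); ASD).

f_max ≈ 394 N/mm; adequate

L_w = 2 × 275 = 550 mm; section modulus (unit throat) S = 2 × L²/6 = 25210 mm².
Direct shear f_v = P/L_w = 41.5×10³/550 = 75.45 N/mm.
Moment M = P × e = 41.5×10³ × 235 = 9752500 N·mm; bending f_b = M/S = 386.9 N/mm.
f_max = √(f_v² + f_b²) = √(75.45² + 386.9²) = 394.2 N/mm.
r_n/Ω = (1/2.0) × 0.6 × 480 × (0.707 × 8) = 814.5 N/mm → adequate.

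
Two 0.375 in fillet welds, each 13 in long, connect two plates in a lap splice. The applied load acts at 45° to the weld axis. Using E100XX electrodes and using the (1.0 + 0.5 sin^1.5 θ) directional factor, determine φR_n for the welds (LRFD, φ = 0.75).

φR_n ≈ 402 kips

E100XX → F_EXX = 100 ksi.
t_e = 0.707 × 0.375 = 0.2651 in; A_we = 0.2651 × 26 = 6.893 in².
Directional factor: 1.0 + 0.5 sin^1.5(45°) = 1.297.
F_nw = 0.6 × 100 × 1.297 = 77.84 ksi.
φR_n = 0.75 × 77.84 × 6.893 = 402.4 kips.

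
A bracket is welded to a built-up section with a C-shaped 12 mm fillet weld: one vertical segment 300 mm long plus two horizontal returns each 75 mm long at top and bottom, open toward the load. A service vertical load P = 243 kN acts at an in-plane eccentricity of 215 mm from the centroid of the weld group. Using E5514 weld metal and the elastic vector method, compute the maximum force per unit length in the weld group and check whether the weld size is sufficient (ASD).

E55XX → F_EXX = 550 MPa.
Total weld length L_w = 450 mm. Treat welds as unit-width lines.
Centroid: x̄ = 2×75×37.5 / 450 = 12.5 mm from the vertical weld.
Polar moment about centroid: J = I_x + I_y = [300³/12 + 2×75×150²] + [300×12.5² + 2(75³/12 + 75×25²)] = 5836000 mm³.
Direct shear f_v = P/L_w = 243×10³ / 450 = 540 N/mm (vertical).
Torsion M = P·e = 243×10³ × 215 = 52245000 N·mm.
Critical point at (x, y) = (62.5, 150) from centroid. f_tx = M·y/J = 1343 N/mm; f_ty = M·x/J = 559.5 N/mm.
Resultant f_max = √[f_tx² + (f_v + f_ty)²] = √[1343² + (540 + 559.5)²] = 1736 N/mm.
Capacity per unit length: r_n/Ω = (1/2.0) × 0.6 × 550 × (0.707 × 12) = 1400 N/mm.
1736 > 1400 → NOT adequate.

f_max ≈ 1740 N/mm; NOT adequate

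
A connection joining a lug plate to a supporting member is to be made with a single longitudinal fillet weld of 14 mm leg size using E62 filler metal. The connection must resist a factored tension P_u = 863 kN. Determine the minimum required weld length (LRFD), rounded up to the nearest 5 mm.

E62XX → F_EXX = 620 MPa.
Throat t_e = 0.707 × 14 = 9.898 mm.
φr_n = 0.75 × 0.6 × 620 × 9.898 × 10⁻³ = 2.762 kN/mm.
L_req = P_u / φr_n = 863 / 2.762 = 312.5 mm total.
Round up → use L = 315 mm.

L = 315 mm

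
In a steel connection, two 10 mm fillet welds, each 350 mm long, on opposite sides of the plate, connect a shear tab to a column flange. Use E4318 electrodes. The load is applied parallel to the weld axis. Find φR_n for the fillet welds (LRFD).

φR_n ≈ 958 kN

E43XX → F_EXX = 430 MPa.
Effective throat t_e = 0.707 × 10 = 7.07 mm.
Total length L = 700 mm; A_we = 7.07 × 700 = 4949 mm².
F_nw = 0.6 F_EXX = 0.6 × 430 = 258 MPa.
φR_n = 0.75 × 258 × 4949 × 10⁻³ = 957.6 kN.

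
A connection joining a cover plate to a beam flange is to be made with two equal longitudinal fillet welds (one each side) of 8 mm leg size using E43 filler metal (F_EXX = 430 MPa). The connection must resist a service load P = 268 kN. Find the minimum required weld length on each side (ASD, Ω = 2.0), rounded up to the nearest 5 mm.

L = 185 mm on each side

Throat t_e = 0.707 × 8 = 5.656 mm.
r_n/Ω = (0.6 × 430 × 5.656) / 2.0 = 729.6 N/mm = 0.7296 kN/mm.
L_req = P / (r_n/Ω) = 268 / 0.7296 = 367.3 mm total.
Per side: 367.3 / 2 = 183.7 mm.
Round up → use L = 185 mm on each side.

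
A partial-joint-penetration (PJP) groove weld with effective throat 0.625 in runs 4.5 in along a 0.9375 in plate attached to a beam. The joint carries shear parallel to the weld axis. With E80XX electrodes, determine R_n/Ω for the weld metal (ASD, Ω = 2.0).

R_n/Ω ≈ 67.5 kips

E80XX → F_EXX = 80 ksi.
Effective throat (given) t_e = 0.625 in.
A_we = 0.625 × 4.5 = 2.812 in².
F_nw = 0.6 F_EXX = 48 ksi.
R_n/Ω = (48 × 2.812) / 2.0 = 67.5 kips.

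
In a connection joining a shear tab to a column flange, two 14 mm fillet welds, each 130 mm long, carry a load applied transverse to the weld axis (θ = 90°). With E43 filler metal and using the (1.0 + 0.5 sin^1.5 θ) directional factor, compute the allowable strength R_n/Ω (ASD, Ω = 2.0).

E43XX → F_EXX = 430 MPa.
t_e = 0.707 × 14 = 9.898 mm; A_we = 9.898 × 260 = 2573 mm².
Directional factor: 1.0 + 0.5 sin^1.5(90°) = 1.5.
F_nw = 0.6 × 430 × 1.5 = 387 MPa.
R_n/Ω = (387 × 2573) / 2.0 × 10⁻³ = 498 kN.

R_n/Ω ≈ 498 kN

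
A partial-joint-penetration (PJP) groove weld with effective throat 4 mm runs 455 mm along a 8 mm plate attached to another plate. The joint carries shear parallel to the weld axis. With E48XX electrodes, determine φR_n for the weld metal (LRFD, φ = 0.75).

E48XX → F_EXX = 480 MPa.
Effective throat (given) t_e = 4 mm.
A_we = 4 × 455 = 1820 mm².
F_nw = 0.6 F_EXX = 288 MPa.
φR_n = 0.75 × 288 × 1820 × 10⁻³ = 393.1 kN.

φR_n ≈ 393 kN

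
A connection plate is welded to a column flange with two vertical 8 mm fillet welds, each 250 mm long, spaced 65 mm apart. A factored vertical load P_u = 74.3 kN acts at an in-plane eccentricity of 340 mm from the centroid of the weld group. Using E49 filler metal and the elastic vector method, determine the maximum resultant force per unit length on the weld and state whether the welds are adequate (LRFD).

f_max ≈ 1090 N/mm; adequate

E49XX → F_EXX = 490 MPa.
Total weld length L_w = 500 mm. Treat welds as unit-width lines.
Polar moment about centroid: J = 2[d³/12 + d(b/2)²] = 2[250³/12 + 250×32.5²] = 3132000 mm³.
Direct shear f_v = P/L_w = 74.3×10³ / 500 = 148.6 N/mm (vertical).
Torsion M = P·e = 74.3×10³ × 340 = 25262000 N·mm.
Critical point at (x, y) = (32.5, 125) from centroid. f_tx = M·y/J = 1008 N/mm; f_ty = M·x/J = 262.1 N/mm.
Resultant f_max = √[f_tx² + (f_v + f_ty)²] = √[1008² + (148.6 + 262.1)²] = 1089 N/mm.
Capacity per unit length: φr_n = 0.75 × 0.6 × 490 × (0.707 × 8) = 1247 N/mm.
1089 ≤ 1247 → adequate.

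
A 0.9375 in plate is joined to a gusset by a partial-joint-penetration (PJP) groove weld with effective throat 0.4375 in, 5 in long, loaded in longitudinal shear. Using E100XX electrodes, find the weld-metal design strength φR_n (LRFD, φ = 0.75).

φR_n ≈ 98.4 kip

E100XX → F_EXX = 100 ksi.
Effective throat (given) t_e = 0.4375 in.
A_we = 0.4375 × 5 = 2.188 in².
F_nw = 0.6 F_EXX = 60 ksi.
φR_n = 0.75 × 60 × 2.188 = 98.44 kip.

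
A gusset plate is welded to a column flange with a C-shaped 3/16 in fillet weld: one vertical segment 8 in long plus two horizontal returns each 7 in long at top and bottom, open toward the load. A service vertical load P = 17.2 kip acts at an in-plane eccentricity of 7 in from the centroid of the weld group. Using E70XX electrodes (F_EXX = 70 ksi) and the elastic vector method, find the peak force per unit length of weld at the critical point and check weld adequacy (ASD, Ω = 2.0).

f_max ≈ 2.59 kip/in; adequate

Total weld length L_w = 22 in. Treat welds as unit-width lines.
Centroid: x̄ = 2×7×3.5 / 22 = 2.227 in from the vertical weld.
Polar moment about centroid: J = I_x + I_y = [8³/12 + 2×7×4²] + [8×2.227² + 2(7³/12 + 7×1.273²)] = 386.2 in³.
Direct shear f_v = P/L_w = 17.2 / 22 = 0.7818 kip/in (vertical).
Torsion M = P·e = 17.2 × 7 = 120.4 kip·in.
Critical point at (x, y) = (4.773, 4) from centroid. f_tx = M·y/J = 1.247 kip/in; f_ty = M·x/J = 1.488 kip/in.
Resultant f_max = √[f_tx² + (f_v + f_ty)²] = √[1.247² + (0.7818 + 1.488)²] = 2.59 kip/in.
Capacity per unit length: r_n/Ω = (1/2.0) × 0.6 × 70 × (0.707 × 0.1875) = 2.784 kip/in.
2.59 ≤ 2.784 → adequate.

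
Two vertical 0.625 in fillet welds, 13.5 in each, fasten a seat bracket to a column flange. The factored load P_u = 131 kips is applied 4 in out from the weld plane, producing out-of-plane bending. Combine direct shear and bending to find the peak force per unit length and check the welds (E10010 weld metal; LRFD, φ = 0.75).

E100XX → F_EXX = 100 ksi.
L_w = 2 × 13.5 = 27 in; section modulus (unit throat) S = 2 × L²/6 = 60.75 in².
Direct shear f_v = P/L_w = 131/27 = 4.852 kip/in.
Moment M = P × e = 131 × 4 = 524 kip·in; bending f_b = M/S = 8.626 kip/in.
f_max = √(f_v² + f_b²) = √(4.852² + 8.626²) = 9.896 kip/in.
φr_n = 0.75 × 0.6 × 100 × (0.707 × 0.625) = 19.88 kip/in → adequate.

f_max ≈ 9.9 kip/in; adequate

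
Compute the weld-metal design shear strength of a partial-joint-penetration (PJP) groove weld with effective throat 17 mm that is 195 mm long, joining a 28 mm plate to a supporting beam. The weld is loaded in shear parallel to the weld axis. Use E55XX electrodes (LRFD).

E55XX → F_EXX = 550 MPa.
Effective throat (given) t_e = 17 mm.
A_we = 17 × 195 = 3315 mm².
F_nw = 0.6 F_EXX = 330 MPa.
φR_n = 0.75 × 330 × 3315 × 10⁻³ = 820.5 kN.

φR_n ≈ 820 kN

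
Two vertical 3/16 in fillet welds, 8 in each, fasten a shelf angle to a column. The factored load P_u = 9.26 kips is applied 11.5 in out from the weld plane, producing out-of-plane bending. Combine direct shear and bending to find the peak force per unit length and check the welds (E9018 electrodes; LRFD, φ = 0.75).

f_max ≈ 5.03 kip/in; adequate

E90XX → F_EXX = 90 ksi.
L_w = 2 × 8 = 16 in; section modulus (unit throat) S = 2 × L²/6 = 21.33 in².
Direct shear f_v = P/L_w = 9.26/16 = 0.5787 kip/in.
Moment M = P × e = 9.26 × 11.5 = 106.49 kip·in; bending f_b = M/S = 4.992 kip/in.
f_max = √(f_v² + f_b²) = √(0.5787² + 4.992²) = 5.025 kip/in.
φr_n = 0.75 × 0.6 × 90 × (0.707 × 0.1875) = 5.369 kip/in → adequate.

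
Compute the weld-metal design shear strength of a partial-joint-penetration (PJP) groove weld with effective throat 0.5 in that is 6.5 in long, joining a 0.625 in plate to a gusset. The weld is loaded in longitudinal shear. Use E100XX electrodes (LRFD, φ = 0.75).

E100XX → F_EXX = 100 ksi.
Effective throat (given) t_e = 0.5 in.
A_we = 0.5 × 6.5 = 3.25 in².
F_nw = 0.6 F_EXX = 60 ksi.
φR_n = 0.75 × 60 × 3.25 = 146.2 kip.

φR_n ≈ 146 kip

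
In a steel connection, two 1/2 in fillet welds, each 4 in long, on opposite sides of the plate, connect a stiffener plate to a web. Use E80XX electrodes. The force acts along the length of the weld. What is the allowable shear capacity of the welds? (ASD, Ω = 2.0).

R_n/Ω ≈ 67.9 kip

E80XX → F_EXX = 80 ksi.
Effective throat t_e = 0.707 × 0.5 = 0.3535 in.
Total length L = 8 in; A_we = 0.3535 × 8 = 2.828 in².
F_nw = 0.6 F_EXX = 0.6 × 80 = 48 ksi.
R_n = 48 × 2.828 = 135.7 kip; R_n/Ω = 135.7/2.0 = 67.87 kip.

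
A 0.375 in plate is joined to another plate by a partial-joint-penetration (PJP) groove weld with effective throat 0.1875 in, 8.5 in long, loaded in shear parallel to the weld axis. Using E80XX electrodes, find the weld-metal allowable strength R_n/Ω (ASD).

E80XX → F_EXX = 80 ksi.
Effective throat (given) t_e = 0.1875 in.
A_we = 0.1875 × 8.5 = 1.594 in².
F_nw = 0.6 F_EXX = 48 ksi.
R_n/Ω = (48 × 1.594) / 2.0 = 38.25 kip.

R_n/Ω ≈ 38.2 kip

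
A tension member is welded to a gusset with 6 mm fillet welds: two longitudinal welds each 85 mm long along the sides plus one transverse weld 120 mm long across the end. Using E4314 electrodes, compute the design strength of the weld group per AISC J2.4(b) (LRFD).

E43XX → F_EXX = 430 MPa.
t_e = 0.707 × 6 = 4.242 mm.
R_nwl = 0.6 × 430 × 4.242 × 170 × 10⁻³ = 186.1 kN (longitudinal, 2 welds).
R_nwt = 0.6 × 430 × 4.242 × 120 × 10⁻³ = 131.3 kN (transverse, base value).
(i) R_nwl + R_nwt = 317.4 kN; (ii) 0.85 R_nwl + 1.5 R_nwt = 355.1 kN.
R_n = max = 355.1 kN [governs: (ii)]; φR_n = 266.4 kN.

φR_n ≈ 266 kN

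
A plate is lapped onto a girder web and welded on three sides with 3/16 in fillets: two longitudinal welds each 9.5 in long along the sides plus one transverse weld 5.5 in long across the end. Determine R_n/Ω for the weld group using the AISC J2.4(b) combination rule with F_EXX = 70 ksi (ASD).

R_n/Ω ≈ 68.2 kip

t_e = 0.707 × 0.1875 = 0.1326 in.
R_nwl = 0.6 × 70 × 0.1326 × 19 = 105.8 kip (longitudinal, 2 welds).
R_nwt = 0.6 × 70 × 0.1326 × 5.5 = 30.62 kip (transverse, base value).
(i) R_nwl + R_nwt = 136.4 kip; (ii) 0.85 R_nwl + 1.5 R_nwt = 135.9 kip.
R_n = max = 136.4 kip [governs: (i)]; R_n/Ω = 68.2 kip.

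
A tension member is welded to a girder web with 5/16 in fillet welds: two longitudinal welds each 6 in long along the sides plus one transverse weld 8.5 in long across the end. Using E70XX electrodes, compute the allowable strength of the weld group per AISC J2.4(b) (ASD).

R_n/Ω ≈ 106 kip

E70XX → F_EXX = 70 ksi.
t_e = 0.707 × 0.3125 = 0.2209 in.
R_nwl = 0.6 × 70 × 0.2209 × 12 = 111.4 kip (longitudinal, 2 welds).
R_nwt = 0.6 × 70 × 0.2209 × 8.5 = 78.87 kip (transverse, base value).
(i) R_nwl + R_nwt = 190.2 kip; (ii) 0.85 R_nwl + 1.5 R_nwt = 213 kip.
R_n = max = 213 kip [governs: (ii)]; R_n/Ω = 106.5 kip.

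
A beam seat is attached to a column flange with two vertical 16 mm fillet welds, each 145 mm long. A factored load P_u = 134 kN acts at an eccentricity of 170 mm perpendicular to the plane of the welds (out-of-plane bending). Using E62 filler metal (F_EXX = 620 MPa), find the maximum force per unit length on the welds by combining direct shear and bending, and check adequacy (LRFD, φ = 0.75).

f_max ≈ 3280 N/mm; NOT adequate

L_w = 2 × 145 = 290 mm; section modulus (unit throat) S = 2 × L²/6 = 7008 mm².
Direct shear f_v = P/L_w = 134×10³/290 = 462.1 N/mm.
Moment M = P × e = 134×10³ × 170 = 22780000 N·mm; bending f_b = M/S = 3250 N/mm.
f_max = √(f_v² + f_b²) = √(462.1² + 3250²) = 3283 N/mm.
φr_n = 0.75 × 0.6 × 620 × (0.707 × 16) = 3156 N/mm → NOT adequate.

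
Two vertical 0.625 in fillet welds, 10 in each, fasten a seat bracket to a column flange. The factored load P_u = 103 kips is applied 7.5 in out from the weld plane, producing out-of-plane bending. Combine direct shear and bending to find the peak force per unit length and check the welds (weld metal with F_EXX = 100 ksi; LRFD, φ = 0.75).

f_max ≈ 23.7 kip/in; NOT adequate

L_w = 2 × 10 = 20 in; section modulus (unit throat) S = 2 × L²/6 = 33.33 in².
Direct shear f_v = P/L_w = 103/20 = 5.15 kip/in.
Moment M = P × e = 103 × 7.5 = 772.5 kip·in; bending f_b = M/S = 23.17 kip/in.
f_max = √(f_v² + f_b²) = √(5.15² + 23.17²) = 23.74 kip/in.
φr_n = 0.75 × 0.6 × 100 × (0.707 × 0.625) = 19.88 kip/in → NOT adequate.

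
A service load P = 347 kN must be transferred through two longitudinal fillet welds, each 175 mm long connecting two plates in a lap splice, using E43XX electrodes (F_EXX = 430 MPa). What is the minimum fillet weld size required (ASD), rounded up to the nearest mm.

Total weld length L = 350 mm.
Required throat t_e = P × Ω / (0.6 F_EXX × L) = 347 × 2.0 / (0.6 × 430 × 350 × 10⁻³) = 7.685 mm.
Required leg w = t_e / 0.707 = 10.87 mm → use 11 mm.

w = 11 mm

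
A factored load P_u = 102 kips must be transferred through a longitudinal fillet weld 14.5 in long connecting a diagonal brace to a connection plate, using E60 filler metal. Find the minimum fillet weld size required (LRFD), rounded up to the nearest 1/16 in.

E60XX → F_EXX = 60 ksi.
Total weld length L = 14.5 in.
Required throat t_e = P_u / (φ × 0.6 F_EXX × L) = 102 / (0.75 × 0.6 × 60 × 14.5) = 0.2605 in.
Required leg w = t_e / 0.707 = 0.3685 in → use 3/8 in.

w = 3/8 in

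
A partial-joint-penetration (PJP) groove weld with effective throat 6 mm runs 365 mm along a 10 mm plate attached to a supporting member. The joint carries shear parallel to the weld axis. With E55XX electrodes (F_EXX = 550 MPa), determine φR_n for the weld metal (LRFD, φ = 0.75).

Effective throat (given) t_e = 6 mm.
A_we = 6 × 365 = 2190 mm².
F_nw = 0.6 F_EXX = 330 MPa.
φR_n = 0.75 × 330 × 2190 × 10⁻³ = 542 kN.

φR_n ≈ 542 kN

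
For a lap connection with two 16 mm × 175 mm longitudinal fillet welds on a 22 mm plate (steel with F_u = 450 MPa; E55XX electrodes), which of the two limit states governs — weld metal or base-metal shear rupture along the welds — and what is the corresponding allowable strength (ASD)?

E55XX → F_EXX = 550 MPa.
t_e = 0.707 × 16 = 11.31 mm; L = 350 mm.
Weld metal: R_n/Ω = (1/2.0) × 0.6 × 550 × 11.31 × 350 × 10⁻³ = 653.3 kN.
Base metal (shear rupture): R_n/Ω = (1/2.0) × 0.6 × 450 × 22 × 350 × 10⁻³ = 1040 kN.
Governing: weld metal.

R_n/Ω ≈ 653 kN (weld metal governs)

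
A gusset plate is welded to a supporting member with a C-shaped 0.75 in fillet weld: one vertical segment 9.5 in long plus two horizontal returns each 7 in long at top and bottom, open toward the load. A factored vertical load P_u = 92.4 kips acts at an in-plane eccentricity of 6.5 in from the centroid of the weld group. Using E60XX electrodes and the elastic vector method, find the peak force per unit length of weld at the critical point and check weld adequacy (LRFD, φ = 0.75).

f_max ≈ 11.2 kip/in; adequate

E60XX → F_EXX = 60 ksi.
Total weld length L_w = 23.5 in. Treat welds as unit-width lines.
Centroid: x̄ = 2×7×3.5 / 23.5 = 2.085 in from the vertical weld.
Polar moment about centroid: J = I_x + I_y = [9.5³/12 + 2×7×4.75²] + [9.5×2.085² + 2(7³/12 + 7×1.415²)] = 513.8 in³.
Direct shear f_v = P/L_w = 92.4 / 23.5 = 3.932 kip/in (vertical).
Torsion M = P·e = 92.4 × 6.5 = 600.6 kip·in.
Critical point at (x, y) = (4.915, 4.75) from centroid. f_tx = M·y/J = 5.552 kip/in; f_ty = M·x/J = 5.745 kip/in.
Resultant f_max = √[f_tx² + (f_v + f_ty)²] = √[5.552² + (3.932 + 5.745)²] = 11.16 kip/in.
Capacity per unit length: φr_n = 0.75 × 0.6 × 60 × (0.707 × 0.75) = 14.32 kip/in.
11.16 ≤ 14.32 → adequate.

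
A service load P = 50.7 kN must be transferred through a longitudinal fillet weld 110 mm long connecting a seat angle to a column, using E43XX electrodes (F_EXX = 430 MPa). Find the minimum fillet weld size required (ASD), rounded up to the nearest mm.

Total weld length L = 110 mm.
Required throat t_e = P × Ω / (0.6 F_EXX × L) = 50.7 × 2.0 / (0.6 × 430 × 110 × 10⁻³) = 3.573 mm.
Required leg w = t_e / 0.707 = 5.054 mm → use 6 mm.

w = 6 mm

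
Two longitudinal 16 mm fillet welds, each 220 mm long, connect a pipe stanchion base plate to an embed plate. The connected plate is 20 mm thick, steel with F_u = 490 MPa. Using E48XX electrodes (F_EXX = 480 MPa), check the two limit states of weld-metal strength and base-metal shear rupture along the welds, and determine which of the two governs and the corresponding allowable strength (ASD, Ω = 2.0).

R_n/Ω ≈ 717 kN (weld metal governs)

t_e = 0.707 × 16 = 11.31 mm; L = 440 mm.
Weld metal: R_n/Ω = (1/2.0) × 0.6 × 480 × 11.31 × 440 × 10⁻³ = 716.7 kN.
Base metal (shear rupture): R_n/Ω = (1/2.0) × 0.6 × 490 × 20 × 440 × 10⁻³ = 1294 kN.
Governing: weld metal.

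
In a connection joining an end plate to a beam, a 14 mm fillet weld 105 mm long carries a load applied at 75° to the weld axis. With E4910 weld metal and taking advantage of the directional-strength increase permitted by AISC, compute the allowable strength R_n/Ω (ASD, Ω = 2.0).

E49XX → F_EXX = 490 MPa.
t_e = 0.707 × 14 = 9.898 mm; A_we = 9.898 × 105 = 1039 mm².
Directional factor: 1.0 + 0.5 sin^1.5(75°) = 1.475.
F_nw = 0.6 × 490 × 1.475 = 433.6 MPa.
R_n/Ω = (433.6 × 1039) / 2.0 × 10⁻³ = 225.3 kN.

R_n/Ω ≈ 225 kN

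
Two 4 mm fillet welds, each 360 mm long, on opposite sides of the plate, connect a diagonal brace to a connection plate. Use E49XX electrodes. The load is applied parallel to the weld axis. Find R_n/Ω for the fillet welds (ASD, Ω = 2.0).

R_n/Ω ≈ 299 kN

E49XX → F_EXX = 490 MPa.
Effective throat t_e = 0.707 × 4 = 2.828 mm.
Total length L = 720 mm; A_we = 2.828 × 720 = 2036 mm².
F_nw = 0.6 F_EXX = 0.6 × 490 = 294 MPa.
R_n = 294 × 2036 × 10⁻³ = 598.6 kN; R_n/Ω = 598.6/2.0 = 299.3 kN.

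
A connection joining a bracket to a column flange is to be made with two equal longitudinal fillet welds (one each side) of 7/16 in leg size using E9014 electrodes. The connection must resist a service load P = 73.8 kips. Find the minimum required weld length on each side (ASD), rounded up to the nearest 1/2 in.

E90XX → F_EXX = 90 ksi.
Throat t_e = 0.707 × 0.4375 = 0.3093 in.
r_n/Ω = (0.6 × 90 × 0.3093) / 2.0 = 8.351 kip/in.
L_req = P / (r_n/Ω) = 73.8 / 8.351 = 8.837 in total.
Per side: 8.837 / 2 = 4.418 in.
Round up → use L = 4.5 in on each side.

L = 4.5 in on each side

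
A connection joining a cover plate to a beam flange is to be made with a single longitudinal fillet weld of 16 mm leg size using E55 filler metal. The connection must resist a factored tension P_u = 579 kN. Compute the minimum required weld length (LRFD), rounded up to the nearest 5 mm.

L = 210 mm

E55XX → F_EXX = 550 MPa.
Throat t_e = 0.707 × 16 = 11.31 mm.
φr_n = 0.75 × 0.6 × 550 × 11.31 × 10⁻³ = 2.8 kN/mm.
L_req = P_u / φr_n = 579 / 2.8 = 206.8 mm total.
Round up → use L = 210 mm.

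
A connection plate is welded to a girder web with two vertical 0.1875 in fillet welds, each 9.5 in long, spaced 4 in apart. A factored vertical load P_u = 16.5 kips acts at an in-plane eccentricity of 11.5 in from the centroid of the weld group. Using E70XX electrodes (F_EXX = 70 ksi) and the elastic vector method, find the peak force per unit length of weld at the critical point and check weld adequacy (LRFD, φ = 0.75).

f_max ≈ 4.87 kip/in; NOT adequate

Total weld length L_w = 19 in. Treat welds as unit-width lines.
Polar moment about centroid: J = 2[d³/12 + d(b/2)²] = 2[9.5³/12 + 9.5×2²] = 218.9 in³.
Direct shear f_v = P/L_w = 16.5 / 19 = 0.8684 kip/in (vertical).
Torsion M = P·e = 16.5 × 11.5 = 189.75 kip·in.
Critical point at (x, y) = (2, 4.75) from centroid. f_tx = M·y/J = 4.118 kip/in; f_ty = M·x/J = 1.734 kip/in.
Resultant f_max = √[f_tx² + (f_v + f_ty)²] = √[4.118² + (0.8684 + 1.734)²] = 4.871 kip/in.
Capacity per unit length: φr_n = 0.75 × 0.6 × 70 × (0.707 × 0.1875) = 4.176 kip/in.
4.871 > 4.176 → NOT adequate.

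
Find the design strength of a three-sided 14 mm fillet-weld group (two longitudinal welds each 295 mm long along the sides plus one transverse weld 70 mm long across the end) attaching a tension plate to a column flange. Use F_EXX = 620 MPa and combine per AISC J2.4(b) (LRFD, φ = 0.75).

t_e = 0.707 × 14 = 9.898 mm.
R_nwl = 0.6 × 620 × 9.898 × 590 × 10⁻³ = 2172 kN (longitudinal, 2 welds).
R_nwt = 0.6 × 620 × 9.898 × 70 × 10⁻³ = 257.7 kN (transverse, base value).
(i) R_nwl + R_nwt = 2430 kN; (ii) 0.85 R_nwl + 1.5 R_nwt = 2233 kN.
R_n = max = 2430 kN [governs: (i)]; φR_n = 1823 kN.

φR_n ≈ 1820 kN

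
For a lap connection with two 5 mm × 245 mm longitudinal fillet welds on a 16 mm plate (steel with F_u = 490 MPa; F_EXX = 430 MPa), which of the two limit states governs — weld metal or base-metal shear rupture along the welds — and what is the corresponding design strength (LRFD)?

t_e = 0.707 × 5 = 3.535 mm; L = 490 mm.
Weld metal: φR_n = 0.75 × 0.6 × 430 × 3.535 × 490 × 10⁻³ = 335.2 kN.
Base metal (shear rupture): φR_n = 0.75 × 0.6 × 490 × 16 × 490 × 10⁻³ = 1729 kN.
Governing: weld metal.

φR_n ≈ 335 kN (weld metal governs)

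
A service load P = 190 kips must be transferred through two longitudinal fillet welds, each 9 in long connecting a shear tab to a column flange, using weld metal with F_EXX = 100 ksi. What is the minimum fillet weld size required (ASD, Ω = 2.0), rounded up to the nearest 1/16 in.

w = 1/2 in

Total weld length L = 18 in.
Required throat t_e = P × Ω / (0.6 F_EXX × L) = 190 × 2.0 / (0.6 × 100 × 18) = 0.3519 in.
Required leg w = t_e / 0.707 = 0.4977 in → use 1/2 in.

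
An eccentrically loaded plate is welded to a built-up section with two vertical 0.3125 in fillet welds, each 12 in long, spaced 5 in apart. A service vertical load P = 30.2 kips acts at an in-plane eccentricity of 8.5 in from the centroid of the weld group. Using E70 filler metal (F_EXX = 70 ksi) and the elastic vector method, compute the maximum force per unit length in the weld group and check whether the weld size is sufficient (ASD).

Total weld length L_w = 24 in. Treat welds as unit-width lines.
Polar moment about centroid: J = 2[d³/12 + d(b/2)²] = 2[12³/12 + 12×2.5²] = 438 in³.
Direct shear f_v = P/L_w = 30.2 / 24 = 1.258 kip/in (vertical).
Torsion M = P·e = 30.2 × 8.5 = 256.7 kip·in.
Critical point at (x, y) = (2.5, 6) from centroid. f_tx = M·y/J = 3.516 kip/in; f_ty = M·x/J = 1.465 kip/in.
Resultant f_max = √[f_tx² + (f_v + f_ty)²] = √[3.516² + (1.258 + 1.465)²] = 4.448 kip/in.
Capacity per unit length: r_n/Ω = (1/2.0) × 0.6 × 70 × (0.707 × 0.3125) = 4.64 kip/in.
4.448 ≤ 4.64 → adequate.

f_max ≈ 4.45 kip/in; adequate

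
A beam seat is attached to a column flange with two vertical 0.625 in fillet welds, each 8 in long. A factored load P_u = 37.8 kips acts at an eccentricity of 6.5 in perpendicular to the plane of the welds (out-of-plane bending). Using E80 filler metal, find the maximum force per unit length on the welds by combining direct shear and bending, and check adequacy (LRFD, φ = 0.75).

f_max ≈ 11.8 kip/in; adequate

E80XX → F_EXX = 80 ksi.
L_w = 2 × 8 = 16 in; section modulus (unit throat) S = 2 × L²/6 = 21.33 in².
Direct shear f_v = P/L_w = 37.8/16 = 2.362 kip/in.
Moment M = P × e = 37.8 × 6.5 = 245.7 kip·in; bending f_b = M/S = 11.52 kip/in.
f_max = √(f_v² + f_b²) = √(2.362² + 11.52²) = 11.76 kip/in.
φr_n = 0.75 × 0.6 × 80 × (0.707 × 0.625) = 15.91 kip/in → adequate.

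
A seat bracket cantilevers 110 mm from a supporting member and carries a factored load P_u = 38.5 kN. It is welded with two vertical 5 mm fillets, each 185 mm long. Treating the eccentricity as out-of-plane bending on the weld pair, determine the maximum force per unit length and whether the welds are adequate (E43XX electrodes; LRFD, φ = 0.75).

E43XX → F_EXX = 430 MPa.
L_w = 2 × 185 = 370 mm; section modulus (unit throat) S = 2 × L²/6 = 11410 mm².
Direct shear f_v = P/L_w = 38.5×10³/370 = 104.1 N/mm.
Moment M = P × e = 38.5×10³ × 110 = 4235000 N·mm; bending f_b = M/S = 371.2 N/mm.
f_max = √(f_v² + f_b²) = √(104.1² + 371.2²) = 385.5 N/mm.
φr_n = 0.75 × 0.6 × 430 × (0.707 × 5) = 684 N/mm → adequate.

f_max ≈ 386 N/mm; adequate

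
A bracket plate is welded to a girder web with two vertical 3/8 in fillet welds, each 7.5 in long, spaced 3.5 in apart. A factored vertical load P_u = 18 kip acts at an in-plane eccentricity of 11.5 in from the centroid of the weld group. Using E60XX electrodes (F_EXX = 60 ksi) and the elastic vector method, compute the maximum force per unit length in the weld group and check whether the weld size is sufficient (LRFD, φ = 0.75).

Total weld length L_w = 15 in. Treat welds as unit-width lines.
Polar moment about centroid: J = 2[d³/12 + d(b/2)²] = 2[7.5³/12 + 7.5×1.75²] = 116.2 in³.
Direct shear f_v = P/L_w = 18 / 15 = 1.2 kip/in (vertical).
Torsion M = P·e = 18 × 11.5 = 207 kip·in.
Critical point at (x, y) = (1.75, 3.75) from centroid. f_tx = M·y/J = 6.677 kip/in; f_ty = M·x/J = 3.116 kip/in.
Resultant f_max = √[f_tx² + (f_v + f_ty)²] = √[6.677² + (1.2 + 3.116)²] = 7.951 kip/in.
Capacity per unit length: φr_n = 0.75 × 0.6 × 60 × (0.707 × 0.375) = 7.158 kip/in.
7.951 > 7.158 → NOT adequate.

f_max ≈ 7.95 kip/in; NOT adequate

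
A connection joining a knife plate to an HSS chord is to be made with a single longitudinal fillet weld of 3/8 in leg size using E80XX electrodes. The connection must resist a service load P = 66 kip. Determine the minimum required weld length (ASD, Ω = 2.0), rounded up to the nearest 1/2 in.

L = 10.5 in

E80XX → F_EXX = 80 ksi.
Throat t_e = 0.707 × 0.375 = 0.2651 in.
r_n/Ω = (0.6 × 80 × 0.2651) / 2.0 = 6.363 kip/in.
L_req = P / (r_n/Ω) = 66 / 6.363 = 10.37 in total.
Round up → use L = 10.5 in.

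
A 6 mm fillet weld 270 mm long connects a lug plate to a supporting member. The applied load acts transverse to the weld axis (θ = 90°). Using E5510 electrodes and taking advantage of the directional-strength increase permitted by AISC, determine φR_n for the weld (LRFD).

φR_n ≈ 425 kN

E55XX → F_EXX = 550 MPa.
t_e = 0.707 × 6 = 4.242 mm; A_we = 4.242 × 270 = 1145 mm².
Directional factor: 1.0 + 0.5 sin^1.5(90°) = 1.5.
F_nw = 0.6 × 550 × 1.5 = 495 MPa.
φR_n = 0.75 × 495 × 1145 × 10⁻³ = 425.2 kN.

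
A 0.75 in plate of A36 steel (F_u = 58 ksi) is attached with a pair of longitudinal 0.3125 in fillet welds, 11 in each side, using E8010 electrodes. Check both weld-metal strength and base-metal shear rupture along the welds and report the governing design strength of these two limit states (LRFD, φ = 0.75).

E80XX → F_EXX = 80 ksi.
t_e = 0.707 × 0.3125 = 0.2209 in; L = 22 in.
Weld metal: φR_n = 0.75 × 0.6 × 80 × 0.2209 × 22 = 175 kips.
Base metal (shear rupture): φR_n = 0.75 × 0.6 × 58 × 0.75 × 22 = 430.6 kips.
Governing: weld metal.

φR_n ≈ 175 kips (weld metal governs)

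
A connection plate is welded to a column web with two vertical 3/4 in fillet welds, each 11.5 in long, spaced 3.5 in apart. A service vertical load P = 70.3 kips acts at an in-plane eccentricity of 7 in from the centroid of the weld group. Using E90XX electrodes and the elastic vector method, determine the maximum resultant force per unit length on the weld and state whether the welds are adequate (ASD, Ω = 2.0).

E90XX → F_EXX = 90 ksi.
Total weld length L_w = 23 in. Treat welds as unit-width lines.
Polar moment about centroid: J = 2[d³/12 + d(b/2)²] = 2[11.5³/12 + 11.5×1.75²] = 323.9 in³.
Direct shear f_v = P/L_w = 70.3 / 23 = 3.057 kip/in (vertical).
Torsion M = P·e = 70.3 × 7 = 492.1 kip·in.
Critical point at (x, y) = (1.75, 5.75) from centroid. f_tx = M·y/J = 8.736 kip/in; f_ty = M·x/J = 2.659 kip/in.
Resultant f_max = √[f_tx² + (f_v + f_ty)²] = √[8.736² + (3.057 + 2.659)²] = 10.44 kip/in.
Capacity per unit length: r_n/Ω = (1/2.0) × 0.6 × 90 × (0.707 × 0.75) = 14.32 kip/in.
10.44 ≤ 14.32 → adequate.

f_max ≈ 10.4 kip/in; adequate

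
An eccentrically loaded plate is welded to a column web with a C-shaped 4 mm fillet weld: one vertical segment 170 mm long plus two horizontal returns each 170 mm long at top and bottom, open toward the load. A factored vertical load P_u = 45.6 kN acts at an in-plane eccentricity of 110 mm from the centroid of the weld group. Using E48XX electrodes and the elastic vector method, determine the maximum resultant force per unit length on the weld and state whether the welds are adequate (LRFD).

E48XX → F_EXX = 480 MPa.
Total weld length L_w = 510 mm. Treat welds as unit-width lines.
Centroid: x̄ = 2×170×85 / 510 = 56.67 mm from the vertical weld.
Polar moment about centroid: J = I_x + I_y = [170³/12 + 2×170×85²] + [170×56.67² + 2(170³/12 + 170×28.33²)] = 4504000 mm³.
Direct shear f_v = P/L_w = 45.6×10³ / 510 = 89.41 N/mm (vertical).
Torsion M = P·e = 45.6×10³ × 110 = 5016000 N·mm.
Critical point at (x, y) = (113.3, 85) from centroid. f_tx = M·y/J = 94.67 N/mm; f_ty = M·x/J = 126.2 N/mm.
Resultant f_max = √[f_tx² + (f_v + f_ty)²] = √[94.67² + (89.41 + 126.2)²] = 235.5 N/mm.
Capacity per unit length: φr_n = 0.75 × 0.6 × 480 × (0.707 × 4) = 610.8 N/mm.
235.5 ≤ 610.8 → adequate.

f_max ≈ 236 N/mm; adequate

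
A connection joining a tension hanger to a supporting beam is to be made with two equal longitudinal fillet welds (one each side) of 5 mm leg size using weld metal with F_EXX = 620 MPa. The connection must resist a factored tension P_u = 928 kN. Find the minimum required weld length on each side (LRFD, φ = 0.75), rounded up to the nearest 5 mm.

Throat t_e = 0.707 × 5 = 3.535 mm.
φr_n = 0.75 × 0.6 × 620 × 3.535 × 10⁻³ = 0.9863 kN/mm.
L_req = P_u / φr_n = 928 / 0.9863 = 940.9 mm total.
Per side: 940.9 / 2 = 470.5 mm.
Round up → use L = 475 mm on each side.

L = 475 mm on each side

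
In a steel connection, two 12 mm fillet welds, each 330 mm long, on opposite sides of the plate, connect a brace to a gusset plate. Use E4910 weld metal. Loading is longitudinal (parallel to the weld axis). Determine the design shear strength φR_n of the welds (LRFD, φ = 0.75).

E49XX → F_EXX = 490 MPa.
Effective throat t_e = 0.707 × 12 = 8.484 mm.
Total length L = 660 mm; A_we = 8.484 × 660 = 5599 mm².
F_nw = 0.6 F_EXX = 0.6 × 490 = 294 MPa.
φR_n = 0.75 × 294 × 5599 × 10⁻³ = 1235 kN.

φR_n ≈ 1230 kN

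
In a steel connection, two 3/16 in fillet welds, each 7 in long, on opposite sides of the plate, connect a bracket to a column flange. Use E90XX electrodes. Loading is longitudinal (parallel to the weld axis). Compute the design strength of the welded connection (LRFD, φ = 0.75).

φR_n ≈ 75.2 kips

E90XX → F_EXX = 90 ksi.
Effective throat t_e = 0.707 × 0.1875 = 0.1326 in.
Total length L = 14 in; A_we = 0.1326 × 14 = 1.856 in².
F_nw = 0.6 F_EXX = 0.6 × 90 = 54 ksi.
φR_n = 0.75 × 54 × 1.856 = 75.16 kips.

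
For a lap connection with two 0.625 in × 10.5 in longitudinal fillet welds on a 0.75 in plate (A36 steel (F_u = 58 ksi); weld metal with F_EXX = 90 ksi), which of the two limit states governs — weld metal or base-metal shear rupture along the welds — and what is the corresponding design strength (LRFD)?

t_e = 0.707 × 0.625 = 0.4419 in; L = 21 in.
Weld metal: φR_n = 0.75 × 0.6 × 90 × 0.4419 × 21 = 375.8 kip.
Base metal (shear rupture): φR_n = 0.75 × 0.6 × 58 × 0.75 × 21 = 411.1 kip.
Governing: weld metal.

φR_n ≈ 376 kip (weld metal governs)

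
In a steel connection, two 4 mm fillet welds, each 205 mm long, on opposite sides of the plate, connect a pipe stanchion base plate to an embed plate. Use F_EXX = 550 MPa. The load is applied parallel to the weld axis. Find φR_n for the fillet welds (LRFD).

φR_n ≈ 287 kN

Effective throat t_e = 0.707 × 4 = 2.828 mm.
Total length L = 410 mm; A_we = 2.828 × 410 = 1159 mm².
F_nw = 0.6 F_EXX = 0.6 × 550 = 330 MPa.
φR_n = 0.75 × 330 × 1159 × 10⁻³ = 287 kN.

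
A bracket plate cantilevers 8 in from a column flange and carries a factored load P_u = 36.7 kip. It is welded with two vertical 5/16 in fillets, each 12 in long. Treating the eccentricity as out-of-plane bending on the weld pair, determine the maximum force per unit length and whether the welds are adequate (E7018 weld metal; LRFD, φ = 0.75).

E70XX → F_EXX = 70 ksi.
L_w = 2 × 12 = 24 in; section modulus (unit throat) S = 2 × L²/6 = 48 in².
Direct shear f_v = P/L_w = 36.7/24 = 1.529 kip/in.
Moment M = P × e = 36.7 × 8 = 293.6 kip·in; bending f_b = M/S = 6.117 kip/in.
f_max = √(f_v² + f_b²) = √(1.529² + 6.117²) = 6.305 kip/in.
φr_n = 0.75 × 0.6 × 70 × (0.707 × 0.3125) = 6.96 kip/in → adequate.

f_max ≈ 6.3 kip/in; adequate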